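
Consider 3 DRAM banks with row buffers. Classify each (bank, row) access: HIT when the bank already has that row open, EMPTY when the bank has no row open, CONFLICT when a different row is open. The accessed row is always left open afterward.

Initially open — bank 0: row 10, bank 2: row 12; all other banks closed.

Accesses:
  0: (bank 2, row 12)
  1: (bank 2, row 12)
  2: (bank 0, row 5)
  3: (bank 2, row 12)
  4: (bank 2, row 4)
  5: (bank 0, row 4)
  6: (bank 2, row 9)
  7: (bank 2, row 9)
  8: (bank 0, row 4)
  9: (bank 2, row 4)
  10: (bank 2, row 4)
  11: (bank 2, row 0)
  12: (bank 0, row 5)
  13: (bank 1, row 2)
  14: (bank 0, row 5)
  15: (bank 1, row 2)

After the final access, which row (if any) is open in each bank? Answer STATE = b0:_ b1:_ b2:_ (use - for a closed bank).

STATE = b0:5 b1:2 b2:0

  [0] b2 r12: had r12 ⇒ H
  [1] b2 r12: had r12 ⇒ H
  [2] b0 r5: had r10 ⇒ C
  [3] b2 r12: had r12 ⇒ H
  [4] b2 r4: had r12 ⇒ C
  [5] b0 r4: had r5 ⇒ C
  [6] b2 r9: had r4 ⇒ C
  [7] b2 r9: had r9 ⇒ H
  [8] b0 r4: had r4 ⇒ H
  [9] b2 r4: had r9 ⇒ C
  [10] b2 r4: had r4 ⇒ H
  [11] b2 r0: had r4 ⇒ C
  [12] b0 r5: had r4 ⇒ C
  [13] b1 r2: no row ⇒ E
  [14] b0 r5: had r5 ⇒ H
  [15] b1 r2: had r2 ⇒ H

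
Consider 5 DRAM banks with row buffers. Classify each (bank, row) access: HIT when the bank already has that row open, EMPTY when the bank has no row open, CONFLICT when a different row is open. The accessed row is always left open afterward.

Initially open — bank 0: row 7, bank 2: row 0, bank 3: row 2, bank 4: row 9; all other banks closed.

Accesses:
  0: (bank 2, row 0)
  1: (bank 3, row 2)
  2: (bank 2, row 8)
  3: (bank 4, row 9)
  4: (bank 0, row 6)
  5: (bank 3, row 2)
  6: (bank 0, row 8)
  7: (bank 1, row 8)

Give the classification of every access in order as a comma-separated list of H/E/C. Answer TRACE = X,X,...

TRACE = H,H,C,H,C,H,C,E

  [0] b2 r0: had r0 ⇒ H
  [1] b3 r2: had r2 ⇒ H
  [2] b2 r8: had r0 ⇒ C
  [3] b4 r9: had r9 ⇒ H
  [4] b0 r6: had r7 ⇒ C
  [5] b3 r2: had r2 ⇒ H
  [6] b0 r8: had r6 ⇒ C
  [7] b1 r8: no row ⇒ E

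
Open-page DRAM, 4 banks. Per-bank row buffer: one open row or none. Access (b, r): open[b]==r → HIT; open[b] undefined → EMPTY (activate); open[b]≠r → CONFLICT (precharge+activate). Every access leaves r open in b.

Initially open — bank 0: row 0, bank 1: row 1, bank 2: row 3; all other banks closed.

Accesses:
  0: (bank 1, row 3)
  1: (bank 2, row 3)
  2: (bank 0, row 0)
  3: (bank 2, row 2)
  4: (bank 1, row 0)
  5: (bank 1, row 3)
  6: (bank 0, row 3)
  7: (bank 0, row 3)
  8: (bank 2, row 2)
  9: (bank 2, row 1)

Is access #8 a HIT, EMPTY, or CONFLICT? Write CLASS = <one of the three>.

0: bank 1 row 3 — prev 1 → CONFLICT
1: bank 2 row 3 — prev 3 → HIT
2: bank 0 row 0 — prev 0 → HIT
3: bank 2 row 2 — prev 3 → CONFLICT
4: bank 1 row 0 — prev 3 → CONFLICT
5: bank 1 row 3 — prev 0 → CONFLICT
6: bank 0 row 3 — prev 0 → CONFLICT
7: bank 0 row 3 — prev 3 → HIT
8: bank 2 row 2 — prev 2 → HIT
9: bank 2 row 1 — prev 2 → CONFLICT

CLASS = HIT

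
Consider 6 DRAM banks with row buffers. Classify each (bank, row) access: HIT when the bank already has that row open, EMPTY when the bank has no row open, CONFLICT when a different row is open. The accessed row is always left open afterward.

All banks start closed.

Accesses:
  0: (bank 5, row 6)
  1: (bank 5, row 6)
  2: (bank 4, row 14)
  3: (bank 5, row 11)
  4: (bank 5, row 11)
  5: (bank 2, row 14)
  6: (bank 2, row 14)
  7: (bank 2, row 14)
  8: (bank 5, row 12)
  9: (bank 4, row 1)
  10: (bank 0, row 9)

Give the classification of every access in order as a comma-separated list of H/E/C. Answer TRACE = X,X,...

TRACE = E,H,E,C,H,E,H,H,C,C,E

  [0] b5 r6: no row ⇒ E
  [1] b5 r6: had r6 ⇒ H
  [2] b4 r14: no row ⇒ E
  [3] b5 r11: had r6 ⇒ C
  [4] b5 r11: had r11 ⇒ H
  [5] b2 r14: no row ⇒ E
  [6] b2 r14: had r14 ⇒ H
  [7] b2 r14: had r14 ⇒ H
  [8] b5 r12: had r11 ⇒ C
  [9] b4 r1: had r14 ⇒ C
  [10] b0 r9: no row ⇒ E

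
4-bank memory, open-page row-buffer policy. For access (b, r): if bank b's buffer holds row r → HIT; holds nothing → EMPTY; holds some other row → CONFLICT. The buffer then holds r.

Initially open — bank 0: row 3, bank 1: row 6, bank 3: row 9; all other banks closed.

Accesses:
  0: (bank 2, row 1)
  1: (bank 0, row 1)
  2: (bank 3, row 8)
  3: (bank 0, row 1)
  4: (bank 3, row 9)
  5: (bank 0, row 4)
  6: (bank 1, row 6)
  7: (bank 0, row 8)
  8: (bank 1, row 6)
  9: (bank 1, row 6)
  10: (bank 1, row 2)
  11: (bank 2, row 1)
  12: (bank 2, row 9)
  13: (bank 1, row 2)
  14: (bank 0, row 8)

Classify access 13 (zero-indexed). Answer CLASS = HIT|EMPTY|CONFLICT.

CLASS = HIT

step 0: bank2 None->1 [EMPTY]
step 1: bank0 3->1 [CONFLICT]
step 2: bank3 9->8 [CONFLICT]
step 3: bank0 1->1 [HIT]
step 4: bank3 8->9 [CONFLICT]
step 5: bank0 1->4 [CONFLICT]
step 6: bank1 6->6 [HIT]
step 7: bank0 4->8 [CONFLICT]
step 8: bank1 6->6 [HIT]
step 9: bank1 6->6 [HIT]
step 10: bank1 6->2 [CONFLICT]
step 11: bank2 1->1 [HIT]
step 12: bank2 1->9 [CONFLICT]
step 13: bank1 2->2 [HIT]
step 14: bank0 8->8 [HIT]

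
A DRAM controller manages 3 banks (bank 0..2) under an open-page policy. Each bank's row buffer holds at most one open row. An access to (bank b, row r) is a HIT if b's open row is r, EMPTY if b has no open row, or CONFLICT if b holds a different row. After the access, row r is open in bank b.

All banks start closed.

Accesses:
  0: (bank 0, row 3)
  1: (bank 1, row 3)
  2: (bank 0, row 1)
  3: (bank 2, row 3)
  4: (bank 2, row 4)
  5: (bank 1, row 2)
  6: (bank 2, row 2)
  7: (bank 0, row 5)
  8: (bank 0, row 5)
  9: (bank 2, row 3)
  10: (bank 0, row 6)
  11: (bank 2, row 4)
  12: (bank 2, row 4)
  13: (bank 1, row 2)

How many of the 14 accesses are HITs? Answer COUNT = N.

COUNT = 3

  [0] b0 r3: no row ⇒ E
  [1] b1 r3: no row ⇒ E
  [2] b0 r1: had r3 ⇒ C
  [3] b2 r3: no row ⇒ E
  [4] b2 r4: had r3 ⇒ C
  [5] b1 r2: had r3 ⇒ C
  [6] b2 r2: had r4 ⇒ C
  [7] b0 r5: had r1 ⇒ C
  [8] b0 r5: had r5 ⇒ H
  [9] b2 r3: had r2 ⇒ C
  [10] b0 r6: had r5 ⇒ C
  [11] b2 r4: had r3 ⇒ C
  [12] b2 r4: had r4 ⇒ H
  [13] b1 r2: had r2 ⇒ H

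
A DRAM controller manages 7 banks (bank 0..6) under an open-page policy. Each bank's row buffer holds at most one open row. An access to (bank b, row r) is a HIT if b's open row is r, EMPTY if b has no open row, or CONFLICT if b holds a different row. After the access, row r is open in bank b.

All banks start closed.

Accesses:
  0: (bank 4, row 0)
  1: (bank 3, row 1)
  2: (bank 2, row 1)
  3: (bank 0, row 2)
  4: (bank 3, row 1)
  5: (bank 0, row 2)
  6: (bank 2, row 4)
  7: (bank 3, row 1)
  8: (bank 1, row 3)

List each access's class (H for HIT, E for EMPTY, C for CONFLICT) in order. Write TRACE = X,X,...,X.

step 0: bank4 None->0 [EMPTY]
step 1: bank3 None->1 [EMPTY]
step 2: bank2 None->1 [EMPTY]
step 3: bank0 None->2 [EMPTY]
step 4: bank3 1->1 [HIT]
step 5: bank0 2->2 [HIT]
step 6: bank2 1->4 [CONFLICT]
step 7: bank3 1->1 [HIT]
step 8: bank1 None->3 [EMPTY]

TRACE = E,E,E,E,H,H,C,H,E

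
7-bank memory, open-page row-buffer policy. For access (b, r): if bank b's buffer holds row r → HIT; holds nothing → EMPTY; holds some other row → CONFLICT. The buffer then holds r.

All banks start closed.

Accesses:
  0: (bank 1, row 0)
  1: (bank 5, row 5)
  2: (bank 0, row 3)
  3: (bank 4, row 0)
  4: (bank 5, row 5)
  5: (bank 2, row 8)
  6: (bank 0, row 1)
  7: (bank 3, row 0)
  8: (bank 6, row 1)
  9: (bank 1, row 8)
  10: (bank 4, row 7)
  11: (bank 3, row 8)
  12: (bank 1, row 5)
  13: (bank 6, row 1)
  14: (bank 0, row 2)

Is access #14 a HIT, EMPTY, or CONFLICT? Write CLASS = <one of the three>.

CLASS = CONFLICT

0: bank 1 row 0 — prev None → EMPTY
1: bank 5 row 5 — prev None → EMPTY
2: bank 0 row 3 — prev None → EMPTY
3: bank 4 row 0 — prev None → EMPTY
4: bank 5 row 5 — prev 5 → HIT
5: bank 2 row 8 — prev None → EMPTY
6: bank 0 row 1 — prev 3 → CONFLICT
7: bank 3 row 0 — prev None → EMPTY
8: bank 6 row 1 — prev None → EMPTY
9: bank 1 row 8 — prev 0 → CONFLICT
10: bank 4 row 7 — prev 0 → CONFLICT
11: bank 3 row 8 — prev 0 → CONFLICT
12: bank 1 row 5 — prev 8 → CONFLICT
13: bank 6 row 1 — prev 1 → HIT
14: bank 0 row 2 — prev 1 → CONFLICT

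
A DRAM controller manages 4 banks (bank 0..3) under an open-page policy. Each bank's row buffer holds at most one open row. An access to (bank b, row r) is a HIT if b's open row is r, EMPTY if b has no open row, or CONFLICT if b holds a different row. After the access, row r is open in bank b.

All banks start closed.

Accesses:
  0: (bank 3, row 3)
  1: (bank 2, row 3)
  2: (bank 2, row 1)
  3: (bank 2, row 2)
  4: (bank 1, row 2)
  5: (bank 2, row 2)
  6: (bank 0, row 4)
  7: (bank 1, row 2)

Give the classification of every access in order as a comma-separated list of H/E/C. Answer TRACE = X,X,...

  [0] b3 r3: no row ⇒ E
  [1] b2 r3: no row ⇒ E
  [2] b2 r1: had r3 ⇒ C
  [3] b2 r2: had r1 ⇒ C
  [4] b1 r2: no row ⇒ E
  [5] b2 r2: had r2 ⇒ H
  [6] b0 r4: no row ⇒ E
  [7] b1 r2: had r2 ⇒ H

TRACE = E,E,C,C,E,H,E,H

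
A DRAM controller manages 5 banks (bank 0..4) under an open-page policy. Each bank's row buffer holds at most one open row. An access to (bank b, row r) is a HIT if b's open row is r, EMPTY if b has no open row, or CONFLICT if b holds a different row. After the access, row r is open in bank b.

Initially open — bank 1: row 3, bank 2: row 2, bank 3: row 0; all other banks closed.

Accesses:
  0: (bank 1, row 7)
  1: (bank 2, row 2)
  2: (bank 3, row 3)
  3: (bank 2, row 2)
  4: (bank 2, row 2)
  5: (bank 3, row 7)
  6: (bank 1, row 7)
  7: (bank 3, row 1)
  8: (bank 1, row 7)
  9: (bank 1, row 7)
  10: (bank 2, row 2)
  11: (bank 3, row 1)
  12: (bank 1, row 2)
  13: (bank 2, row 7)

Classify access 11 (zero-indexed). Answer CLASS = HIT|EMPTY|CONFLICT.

#0 (1,7) C  (was 3)
#1 (2,2) H  (was 2)
#2 (3,3) C  (was 0)
#3 (2,2) H  (was 2)
#4 (2,2) H  (was 2)
#5 (3,7) C  (was 3)
#6 (1,7) H  (was 7)
#7 (3,1) C  (was 7)
#8 (1,7) H  (was 7)
#9 (1,7) H  (was 7)
#10 (2,2) H  (was 2)
#11 (3,1) H  (was 1)
#12 (1,2) C  (was 7)
#13 (2,7) C  (was 2)

CLASS = HIT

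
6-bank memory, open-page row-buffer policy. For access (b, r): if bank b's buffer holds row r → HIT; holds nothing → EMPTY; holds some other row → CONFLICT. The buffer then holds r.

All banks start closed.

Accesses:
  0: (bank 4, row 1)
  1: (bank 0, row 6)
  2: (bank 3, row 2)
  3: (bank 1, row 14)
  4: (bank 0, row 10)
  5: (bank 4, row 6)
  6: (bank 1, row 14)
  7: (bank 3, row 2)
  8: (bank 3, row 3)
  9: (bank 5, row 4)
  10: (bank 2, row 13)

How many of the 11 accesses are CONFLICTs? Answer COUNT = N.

COUNT = 3

  [0] b4 r1: no row ⇒ E
  [1] b0 r6: no row ⇒ E
  [2] b3 r2: no row ⇒ E
  [3] b1 r14: no row ⇒ E
  [4] b0 r10: had r6 ⇒ C
  [5] b4 r6: had r1 ⇒ C
  [6] b1 r14: had r14 ⇒ H
  [7] b3 r2: had r2 ⇒ H
  [8] b3 r3: had r2 ⇒ C
  [9] b5 r4: no row ⇒ E
  [10] b2 r13: no row ⇒ E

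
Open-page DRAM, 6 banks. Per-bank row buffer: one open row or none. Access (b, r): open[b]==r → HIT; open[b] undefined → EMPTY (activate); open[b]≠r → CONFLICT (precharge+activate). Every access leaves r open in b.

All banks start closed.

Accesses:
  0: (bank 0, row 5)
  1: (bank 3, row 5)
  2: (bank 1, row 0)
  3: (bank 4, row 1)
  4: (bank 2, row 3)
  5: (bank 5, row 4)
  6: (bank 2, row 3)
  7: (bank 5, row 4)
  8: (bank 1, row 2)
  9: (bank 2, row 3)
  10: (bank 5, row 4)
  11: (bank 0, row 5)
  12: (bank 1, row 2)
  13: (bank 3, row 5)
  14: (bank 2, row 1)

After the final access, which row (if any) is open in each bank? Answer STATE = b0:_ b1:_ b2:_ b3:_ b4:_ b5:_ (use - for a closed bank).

  [0] b0 r5: no row ⇒ E
  [1] b3 r5: no row ⇒ E
  [2] b1 r0: no row ⇒ E
  [3] b4 r1: no row ⇒ E
  [4] b2 r3: no row ⇒ E
  [5] b5 r4: no row ⇒ E
  [6] b2 r3: had r3 ⇒ H
  [7] b5 r4: had r4 ⇒ H
  [8] b1 r2: had r0 ⇒ C
  [9] b2 r3: had r3 ⇒ H
  [10] b5 r4: had r4 ⇒ H
  [11] b0 r5: had r5 ⇒ H
  [12] b1 r2: had r2 ⇒ H
  [13] b3 r5: had r5 ⇒ H
  [14] b2 r1: had r3 ⇒ C

STATE = b0:5 b1:2 b2:1 b3:5 b4:1 b5:4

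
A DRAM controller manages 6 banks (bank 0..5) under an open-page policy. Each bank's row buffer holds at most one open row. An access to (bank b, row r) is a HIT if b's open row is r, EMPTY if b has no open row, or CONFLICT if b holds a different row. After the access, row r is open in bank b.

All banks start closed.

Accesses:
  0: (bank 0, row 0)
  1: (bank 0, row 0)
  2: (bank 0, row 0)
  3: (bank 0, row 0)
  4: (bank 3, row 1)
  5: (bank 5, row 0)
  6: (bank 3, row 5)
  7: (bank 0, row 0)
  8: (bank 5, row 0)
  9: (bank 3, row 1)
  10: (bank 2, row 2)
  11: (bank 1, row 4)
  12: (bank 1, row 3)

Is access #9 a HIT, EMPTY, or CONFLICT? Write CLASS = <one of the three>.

CLASS = CONFLICT

0: bank 0 row 0 — prev None → EMPTY
1: bank 0 row 0 — prev 0 → HIT
2: bank 0 row 0 — prev 0 → HIT
3: bank 0 row 0 — prev 0 → HIT
4: bank 3 row 1 — prev None → EMPTY
5: bank 5 row 0 — prev None → EMPTY
6: bank 3 row 5 — prev 1 → CONFLICT
7: bank 0 row 0 — prev 0 → HIT
8: bank 5 row 0 — prev 0 → HIT
9: bank 3 row 1 — prev 5 → CONFLICT
10: bank 2 row 2 — prev None → EMPTY
11: bank 1 row 4 — prev None → EMPTY
12: bank 1 row 3 — prev 4 → CONFLICT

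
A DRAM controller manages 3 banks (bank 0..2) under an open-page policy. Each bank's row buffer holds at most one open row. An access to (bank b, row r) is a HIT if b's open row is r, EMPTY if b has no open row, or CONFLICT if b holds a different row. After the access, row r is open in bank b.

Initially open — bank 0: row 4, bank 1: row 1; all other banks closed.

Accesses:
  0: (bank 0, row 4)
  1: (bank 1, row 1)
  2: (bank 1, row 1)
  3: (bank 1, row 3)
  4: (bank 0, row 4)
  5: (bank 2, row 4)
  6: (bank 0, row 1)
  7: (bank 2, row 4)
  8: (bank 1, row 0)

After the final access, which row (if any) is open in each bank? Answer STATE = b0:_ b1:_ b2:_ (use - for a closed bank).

STATE = b0:1 b1:0 b2:4

0: bank 0 row 4 — prev 4 → HIT
1: bank 1 row 1 — prev 1 → HIT
2: bank 1 row 1 — prev 1 → HIT
3: bank 1 row 3 — prev 1 → CONFLICT
4: bank 0 row 4 — prev 4 → HIT
5: bank 2 row 4 — prev None → EMPTY
6: bank 0 row 1 — prev 4 → CONFLICT
7: bank 2 row 4 — prev 4 → HIT
8: bank 1 row 0 — prev 3 → CONFLICT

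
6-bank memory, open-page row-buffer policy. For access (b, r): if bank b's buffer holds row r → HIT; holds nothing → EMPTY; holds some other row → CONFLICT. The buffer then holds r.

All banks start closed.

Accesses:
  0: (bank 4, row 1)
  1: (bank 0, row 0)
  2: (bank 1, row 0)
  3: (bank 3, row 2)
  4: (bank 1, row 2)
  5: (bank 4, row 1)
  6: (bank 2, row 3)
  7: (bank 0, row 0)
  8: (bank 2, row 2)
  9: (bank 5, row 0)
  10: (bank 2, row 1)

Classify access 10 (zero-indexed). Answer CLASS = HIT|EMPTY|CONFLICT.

  [0] b4 r1: no row ⇒ E
  [1] b0 r0: no row ⇒ E
  [2] b1 r0: no row ⇒ E
  [3] b3 r2: no row ⇒ E
  [4] b1 r2: had r0 ⇒ C
  [5] b4 r1: had r1 ⇒ H
  [6] b2 r3: no row ⇒ E
  [7] b0 r0: had r0 ⇒ H
  [8] b2 r2: had r3 ⇒ C
  [9] b5 r0: no row ⇒ E
  [10] b2 r1: had r2 ⇒ C

CLASS = CONFLICT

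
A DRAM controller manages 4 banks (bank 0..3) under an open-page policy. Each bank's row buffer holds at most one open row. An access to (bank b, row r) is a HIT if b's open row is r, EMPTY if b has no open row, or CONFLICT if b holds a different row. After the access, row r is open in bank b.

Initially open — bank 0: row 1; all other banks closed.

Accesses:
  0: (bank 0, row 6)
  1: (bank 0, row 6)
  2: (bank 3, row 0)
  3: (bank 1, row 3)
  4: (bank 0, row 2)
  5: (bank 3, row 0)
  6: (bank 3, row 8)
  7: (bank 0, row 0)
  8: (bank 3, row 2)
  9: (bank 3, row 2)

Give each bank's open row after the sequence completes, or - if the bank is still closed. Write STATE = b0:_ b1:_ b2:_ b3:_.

STATE = b0:0 b1:3 b2:- b3:2

step 0: bank0 1->6 [CONFLICT]
step 1: bank0 6->6 [HIT]
step 2: bank3 None->0 [EMPTY]
step 3: bank1 None->3 [EMPTY]
step 4: bank0 6->2 [CONFLICT]
step 5: bank3 0->0 [HIT]
step 6: bank3 0->8 [CONFLICT]
step 7: bank0 2->0 [CONFLICT]
step 8: bank3 8->2 [CONFLICT]
step 9: bank3 2->2 [HIT]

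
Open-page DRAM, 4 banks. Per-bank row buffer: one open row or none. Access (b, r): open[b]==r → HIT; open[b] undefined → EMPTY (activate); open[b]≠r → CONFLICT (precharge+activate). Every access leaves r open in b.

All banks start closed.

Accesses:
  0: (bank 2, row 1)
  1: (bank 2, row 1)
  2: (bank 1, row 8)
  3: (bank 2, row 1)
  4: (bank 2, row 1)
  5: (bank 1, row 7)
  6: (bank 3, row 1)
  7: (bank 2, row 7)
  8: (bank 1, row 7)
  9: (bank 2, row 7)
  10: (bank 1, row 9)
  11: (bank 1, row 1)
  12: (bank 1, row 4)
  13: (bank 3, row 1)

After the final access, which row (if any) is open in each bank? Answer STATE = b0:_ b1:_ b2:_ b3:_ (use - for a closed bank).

STATE = b0:- b1:4 b2:7 b3:1

#0 (2,1) E
#1 (2,1) H  (was 1)
#2 (1,8) E
#3 (2,1) H  (was 1)
#4 (2,1) H  (was 1)
#5 (1,7) C  (was 8)
#6 (3,1) E
#7 (2,7) C  (was 1)
#8 (1,7) H  (was 7)
#9 (2,7) H  (was 7)
#10 (1,9) C  (was 7)
#11 (1,1) C  (was 9)
#12 (1,4) C  (was 1)
#13 (3,1) H  (was 1)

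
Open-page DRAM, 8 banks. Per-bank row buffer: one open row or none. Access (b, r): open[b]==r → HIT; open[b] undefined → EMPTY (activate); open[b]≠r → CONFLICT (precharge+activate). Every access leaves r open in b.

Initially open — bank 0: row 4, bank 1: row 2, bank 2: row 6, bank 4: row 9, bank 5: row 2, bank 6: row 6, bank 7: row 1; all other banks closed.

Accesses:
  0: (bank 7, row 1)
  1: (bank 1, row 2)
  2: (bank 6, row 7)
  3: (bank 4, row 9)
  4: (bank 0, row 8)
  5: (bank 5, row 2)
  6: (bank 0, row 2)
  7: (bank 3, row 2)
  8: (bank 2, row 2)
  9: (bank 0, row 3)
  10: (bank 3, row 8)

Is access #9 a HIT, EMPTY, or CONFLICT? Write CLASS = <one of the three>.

#0 (7,1) H  (was 1)
#1 (1,2) H  (was 2)
#2 (6,7) C  (was 6)
#3 (4,9) H  (was 9)
#4 (0,8) C  (was 4)
#5 (5,2) H  (was 2)
#6 (0,2) C  (was 8)
#7 (3,2) E
#8 (2,2) C  (was 6)
#9 (0,3) C  (was 2)
#10 (3,8) C  (was 2)

CLASS = CONFLICT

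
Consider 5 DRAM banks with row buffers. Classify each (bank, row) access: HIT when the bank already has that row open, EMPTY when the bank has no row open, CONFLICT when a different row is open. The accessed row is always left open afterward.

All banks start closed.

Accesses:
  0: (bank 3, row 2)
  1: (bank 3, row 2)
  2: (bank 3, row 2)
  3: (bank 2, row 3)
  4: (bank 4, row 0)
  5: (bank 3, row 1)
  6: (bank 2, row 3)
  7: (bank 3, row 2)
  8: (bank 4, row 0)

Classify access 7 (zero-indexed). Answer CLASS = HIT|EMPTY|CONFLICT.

0: bank 3 row 2 — prev None → EMPTY
1: bank 3 row 2 — prev 2 → HIT
2: bank 3 row 2 — prev 2 → HIT
3: bank 2 row 3 — prev None → EMPTY
4: bank 4 row 0 — prev None → EMPTY
5: bank 3 row 1 — prev 2 → CONFLICT
6: bank 2 row 3 — prev 3 → HIT
7: bank 3 row 2 — prev 1 → CONFLICT
8: bank 4 row 0 — prev 0 → HIT

CLASS = CONFLICT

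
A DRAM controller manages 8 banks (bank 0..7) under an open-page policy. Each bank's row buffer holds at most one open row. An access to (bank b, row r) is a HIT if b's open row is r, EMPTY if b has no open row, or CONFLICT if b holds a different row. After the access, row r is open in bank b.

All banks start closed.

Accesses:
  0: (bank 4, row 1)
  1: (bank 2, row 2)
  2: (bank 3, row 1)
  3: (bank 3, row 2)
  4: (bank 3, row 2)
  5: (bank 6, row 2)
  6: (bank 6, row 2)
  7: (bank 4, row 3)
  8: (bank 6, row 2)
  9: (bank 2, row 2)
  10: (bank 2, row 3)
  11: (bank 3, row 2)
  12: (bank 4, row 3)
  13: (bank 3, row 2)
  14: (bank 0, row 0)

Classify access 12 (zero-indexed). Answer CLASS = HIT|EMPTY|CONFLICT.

CLASS = HIT

  [0] b4 r1: no row ⇒ E
  [1] b2 r2: no row ⇒ E
  [2] b3 r1: no row ⇒ E
  [3] b3 r2: had r1 ⇒ C
  [4] b3 r2: had r2 ⇒ H
  [5] b6 r2: no row ⇒ E
  [6] b6 r2: had r2 ⇒ H
  [7] b4 r3: had r1 ⇒ C
  [8] b6 r2: had r2 ⇒ H
  [9] b2 r2: had r2 ⇒ H
  [10] b2 r3: had r2 ⇒ C
  [11] b3 r2: had r2 ⇒ H
  [12] b4 r3: had r3 ⇒ H
  [13] b3 r2: had r2 ⇒ H
  [14] b0 r0: no row ⇒ E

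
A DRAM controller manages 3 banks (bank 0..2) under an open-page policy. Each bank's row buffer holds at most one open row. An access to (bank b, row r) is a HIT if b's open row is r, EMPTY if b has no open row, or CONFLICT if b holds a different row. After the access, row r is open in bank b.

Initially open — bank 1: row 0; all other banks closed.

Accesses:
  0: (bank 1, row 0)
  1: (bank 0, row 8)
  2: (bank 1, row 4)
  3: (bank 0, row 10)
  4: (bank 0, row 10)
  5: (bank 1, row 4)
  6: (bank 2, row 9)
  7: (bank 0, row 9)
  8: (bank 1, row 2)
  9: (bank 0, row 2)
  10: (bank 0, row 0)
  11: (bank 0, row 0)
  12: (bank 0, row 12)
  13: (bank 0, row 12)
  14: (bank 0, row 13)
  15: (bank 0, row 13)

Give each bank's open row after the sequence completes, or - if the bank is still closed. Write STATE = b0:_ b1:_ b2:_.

STATE = b0:13 b1:2 b2:9

#0 (1,0) H  (was 0)
#1 (0,8) E
#2 (1,4) C  (was 0)
#3 (0,10) C  (was 8)
#4 (0,10) H  (was 10)
#5 (1,4) H  (was 4)
#6 (2,9) E
#7 (0,9) C  (was 10)
#8 (1,2) C  (was 4)
#9 (0,2) C  (was 9)
#10 (0,0) C  (was 2)
#11 (0,0) H  (was 0)
#12 (0,12) C  (was 0)
#13 (0,12) H  (was 12)
#14 (0,13) C  (was 12)
#15 (0,13) H  (was 13)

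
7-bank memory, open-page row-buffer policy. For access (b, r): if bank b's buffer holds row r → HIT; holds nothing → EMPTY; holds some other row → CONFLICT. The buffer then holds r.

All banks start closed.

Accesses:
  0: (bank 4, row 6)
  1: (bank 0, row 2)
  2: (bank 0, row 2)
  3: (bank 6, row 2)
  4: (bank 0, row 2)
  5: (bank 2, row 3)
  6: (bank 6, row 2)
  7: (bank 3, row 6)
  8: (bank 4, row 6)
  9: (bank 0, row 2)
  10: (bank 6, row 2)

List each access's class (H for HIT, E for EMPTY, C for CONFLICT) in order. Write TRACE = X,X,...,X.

TRACE = E,E,H,E,H,E,H,E,H,H,H

step 0: bank4 None->6 [EMPTY]
step 1: bank0 None->2 [EMPTY]
step 2: bank0 2->2 [HIT]
step 3: bank6 None->2 [EMPTY]
step 4: bank0 2->2 [HIT]
step 5: bank2 None->3 [EMPTY]
step 6: bank6 2->2 [HIT]
step 7: bank3 None->6 [EMPTY]
step 8: bank4 6->6 [HIT]
step 9: bank0 2->2 [HIT]
step 10: bank6 2->2 [HIT]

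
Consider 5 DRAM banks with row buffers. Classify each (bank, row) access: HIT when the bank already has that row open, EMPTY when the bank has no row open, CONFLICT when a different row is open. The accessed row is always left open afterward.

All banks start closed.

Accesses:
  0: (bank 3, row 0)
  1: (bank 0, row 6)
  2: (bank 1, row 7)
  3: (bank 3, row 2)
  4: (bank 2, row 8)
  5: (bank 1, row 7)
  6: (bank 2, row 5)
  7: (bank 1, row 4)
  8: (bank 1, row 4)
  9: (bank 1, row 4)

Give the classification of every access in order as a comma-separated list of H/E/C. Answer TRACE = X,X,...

TRACE = E,E,E,C,E,H,C,C,H,H

step 0: bank3 None->0 [EMPTY]
step 1: bank0 None->6 [EMPTY]
step 2: bank1 None->7 [EMPTY]
step 3: bank3 0->2 [CONFLICT]
step 4: bank2 None->8 [EMPTY]
step 5: bank1 7->7 [HIT]
step 6: bank2 8->5 [CONFLICT]
step 7: bank1 7->4 [CONFLICT]
step 8: bank1 4->4 [HIT]
step 9: bank1 4->4 [HIT]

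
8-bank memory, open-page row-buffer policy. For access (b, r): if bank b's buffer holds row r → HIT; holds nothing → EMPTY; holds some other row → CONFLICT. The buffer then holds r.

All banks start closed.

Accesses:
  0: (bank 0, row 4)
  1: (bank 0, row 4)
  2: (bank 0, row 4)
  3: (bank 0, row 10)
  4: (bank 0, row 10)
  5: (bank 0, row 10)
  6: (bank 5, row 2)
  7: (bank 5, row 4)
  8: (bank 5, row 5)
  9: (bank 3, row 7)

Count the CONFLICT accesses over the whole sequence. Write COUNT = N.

#0 (0,4) E
#1 (0,4) H  (was 4)
#2 (0,4) H  (was 4)
#3 (0,10) C  (was 4)
#4 (0,10) H  (was 10)
#5 (0,10) H  (was 10)
#6 (5,2) E
#7 (5,4) C  (was 2)
#8 (5,5) C  (was 4)
#9 (3,7) E

COUNT = 3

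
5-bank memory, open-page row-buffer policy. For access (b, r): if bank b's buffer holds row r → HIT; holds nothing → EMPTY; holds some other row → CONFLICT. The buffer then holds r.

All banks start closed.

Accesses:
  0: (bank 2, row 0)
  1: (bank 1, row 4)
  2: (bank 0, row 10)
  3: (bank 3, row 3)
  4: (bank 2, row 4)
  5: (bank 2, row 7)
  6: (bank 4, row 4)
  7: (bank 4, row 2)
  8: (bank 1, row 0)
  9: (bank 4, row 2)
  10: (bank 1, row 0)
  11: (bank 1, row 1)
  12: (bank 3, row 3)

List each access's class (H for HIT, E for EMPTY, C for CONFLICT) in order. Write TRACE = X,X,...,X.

  [0] b2 r0: no row ⇒ E
  [1] b1 r4: no row ⇒ E
  [2] b0 r10: no row ⇒ E
  [3] b3 r3: no row ⇒ E
  [4] b2 r4: had r0 ⇒ C
  [5] b2 r7: had r4 ⇒ C
  [6] b4 r4: no row ⇒ E
  [7] b4 r2: had r4 ⇒ C
  [8] b1 r0: had r4 ⇒ C
  [9] b4 r2: had r2 ⇒ H
  [10] b1 r0: had r0 ⇒ H
  [11] b1 r1: had r0 ⇒ C
  [12] b3 r3: had r3 ⇒ H

TRACE = E,E,E,E,C,C,E,C,C,H,H,C,H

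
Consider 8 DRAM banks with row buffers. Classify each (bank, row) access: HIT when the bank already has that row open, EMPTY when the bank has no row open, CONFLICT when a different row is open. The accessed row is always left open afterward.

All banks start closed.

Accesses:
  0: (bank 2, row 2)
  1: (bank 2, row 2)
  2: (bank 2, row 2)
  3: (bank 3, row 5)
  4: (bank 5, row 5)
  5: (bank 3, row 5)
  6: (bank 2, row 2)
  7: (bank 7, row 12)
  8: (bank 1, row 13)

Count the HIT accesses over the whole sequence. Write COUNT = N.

  [0] b2 r2: no row ⇒ E
  [1] b2 r2: had r2 ⇒ H
  [2] b2 r2: had r2 ⇒ H
  [3] b3 r5: no row ⇒ E
  [4] b5 r5: no row ⇒ E
  [5] b3 r5: had r5 ⇒ H
  [6] b2 r2: had r2 ⇒ H
  [7] b7 r12: no row ⇒ E
  [8] b1 r13: no row ⇒ E

COUNT = 4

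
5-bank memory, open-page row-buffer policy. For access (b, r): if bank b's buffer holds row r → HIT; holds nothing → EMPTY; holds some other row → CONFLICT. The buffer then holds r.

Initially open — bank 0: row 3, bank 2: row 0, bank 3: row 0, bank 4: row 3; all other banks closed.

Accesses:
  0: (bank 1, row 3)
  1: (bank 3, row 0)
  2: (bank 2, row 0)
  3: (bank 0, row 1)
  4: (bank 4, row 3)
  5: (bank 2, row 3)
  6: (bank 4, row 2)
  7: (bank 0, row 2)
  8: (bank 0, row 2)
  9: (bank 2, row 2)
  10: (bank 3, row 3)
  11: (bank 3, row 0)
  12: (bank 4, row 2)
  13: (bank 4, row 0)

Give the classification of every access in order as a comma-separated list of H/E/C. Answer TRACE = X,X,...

step 0: bank1 None->3 [EMPTY]
step 1: bank3 0->0 [HIT]
step 2: bank2 0->0 [HIT]
step 3: bank0 3->1 [CONFLICT]
step 4: bank4 3->3 [HIT]
step 5: bank2 0->3 [CONFLICT]
step 6: bank4 3->2 [CONFLICT]
step 7: bank0 1->2 [CONFLICT]
step 8: bank0 2->2 [HIT]
step 9: bank2 3->2 [CONFLICT]
step 10: bank3 0->3 [CONFLICT]
step 11: bank3 3->0 [CONFLICT]
step 12: bank4 2->2 [HIT]
step 13: bank4 2->0 [CONFLICT]

TRACE = E,H,H,C,H,C,C,C,H,C,C,C,H,C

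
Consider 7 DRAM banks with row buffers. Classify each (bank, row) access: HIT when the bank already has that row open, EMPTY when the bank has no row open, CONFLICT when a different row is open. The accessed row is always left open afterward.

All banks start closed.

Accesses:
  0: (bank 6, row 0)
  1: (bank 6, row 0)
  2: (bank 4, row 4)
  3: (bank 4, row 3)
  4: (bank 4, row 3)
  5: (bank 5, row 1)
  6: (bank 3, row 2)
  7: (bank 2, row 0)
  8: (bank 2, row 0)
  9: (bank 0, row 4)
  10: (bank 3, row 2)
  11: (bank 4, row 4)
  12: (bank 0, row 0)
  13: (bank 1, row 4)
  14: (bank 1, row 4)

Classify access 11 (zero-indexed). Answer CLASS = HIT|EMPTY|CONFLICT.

0: bank 6 row 0 — prev None → EMPTY
1: bank 6 row 0 — prev 0 → HIT
2: bank 4 row 4 — prev None → EMPTY
3: bank 4 row 3 — prev 4 → CONFLICT
4: bank 4 row 3 — prev 3 → HIT
5: bank 5 row 1 — prev None → EMPTY
6: bank 3 row 2 — prev None → EMPTY
7: bank 2 row 0 — prev None → EMPTY
8: bank 2 row 0 — prev 0 → HIT
9: bank 0 row 4 — prev None → EMPTY
10: bank 3 row 2 — prev 2 → HIT
11: bank 4 row 4 — prev 3 → CONFLICT
12: bank 0 row 0 — prev 4 → CONFLICT
13: bank 1 row 4 — prev None → EMPTY
14: bank 1 row 4 — prev 4 → HIT

CLASS = CONFLICT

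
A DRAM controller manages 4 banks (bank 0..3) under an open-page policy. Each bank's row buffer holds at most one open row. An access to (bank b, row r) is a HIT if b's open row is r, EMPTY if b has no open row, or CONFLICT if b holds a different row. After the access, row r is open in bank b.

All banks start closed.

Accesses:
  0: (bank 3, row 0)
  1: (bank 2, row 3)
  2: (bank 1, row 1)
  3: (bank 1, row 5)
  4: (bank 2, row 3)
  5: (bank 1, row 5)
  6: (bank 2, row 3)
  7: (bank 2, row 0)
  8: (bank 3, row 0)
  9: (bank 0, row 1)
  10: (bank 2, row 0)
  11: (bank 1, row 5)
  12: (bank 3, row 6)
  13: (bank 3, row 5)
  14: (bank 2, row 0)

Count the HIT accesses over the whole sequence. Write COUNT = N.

  [0] b3 r0: no row ⇒ E
  [1] b2 r3: no row ⇒ E
  [2] b1 r1: no row ⇒ E
  [3] b1 r5: had r1 ⇒ C
  [4] b2 r3: had r3 ⇒ H
  [5] b1 r5: had r5 ⇒ H
  [6] b2 r3: had r3 ⇒ H
  [7] b2 r0: had r3 ⇒ C
  [8] b3 r0: had r0 ⇒ H
  [9] b0 r1: no row ⇒ E
  [10] b2 r0: had r0 ⇒ H
  [11] b1 r5: had r5 ⇒ H
  [12] b3 r6: had r0 ⇒ C
  [13] b3 r5: had r6 ⇒ C
  [14] b2 r0: had r0 ⇒ H

COUNT = 7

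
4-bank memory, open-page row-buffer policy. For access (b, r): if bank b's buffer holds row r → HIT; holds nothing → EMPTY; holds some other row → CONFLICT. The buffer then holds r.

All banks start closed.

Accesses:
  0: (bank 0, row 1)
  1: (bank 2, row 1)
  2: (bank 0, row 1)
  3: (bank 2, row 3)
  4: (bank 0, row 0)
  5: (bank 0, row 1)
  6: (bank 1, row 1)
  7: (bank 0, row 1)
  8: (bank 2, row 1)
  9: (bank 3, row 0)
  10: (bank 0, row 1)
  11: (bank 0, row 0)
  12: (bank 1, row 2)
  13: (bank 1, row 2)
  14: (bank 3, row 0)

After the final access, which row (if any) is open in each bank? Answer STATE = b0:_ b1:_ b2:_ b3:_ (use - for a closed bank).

step 0: bank0 None->1 [EMPTY]
step 1: bank2 None->1 [EMPTY]
step 2: bank0 1->1 [HIT]
step 3: bank2 1->3 [CONFLICT]
step 4: bank0 1->0 [CONFLICT]
step 5: bank0 0->1 [CONFLICT]
step 6: bank1 None->1 [EMPTY]
step 7: bank0 1->1 [HIT]
step 8: bank2 3->1 [CONFLICT]
step 9: bank3 None->0 [EMPTY]
step 10: bank0 1->1 [HIT]
step 11: bank0 1->0 [CONFLICT]
step 12: bank1 1->2 [CONFLICT]
step 13: bank1 2->2 [HIT]
step 14: bank3 0->0 [HIT]

STATE = b0:0 b1:2 b2:1 b3:0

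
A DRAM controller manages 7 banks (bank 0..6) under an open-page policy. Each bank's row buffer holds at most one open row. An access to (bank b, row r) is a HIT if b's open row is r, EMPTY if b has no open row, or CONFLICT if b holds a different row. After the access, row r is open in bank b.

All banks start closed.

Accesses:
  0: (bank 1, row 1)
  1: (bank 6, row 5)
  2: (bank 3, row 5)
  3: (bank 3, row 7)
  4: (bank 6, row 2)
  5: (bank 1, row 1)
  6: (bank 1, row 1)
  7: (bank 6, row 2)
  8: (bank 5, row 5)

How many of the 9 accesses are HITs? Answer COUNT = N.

step 0: bank1 None->1 [EMPTY]
step 1: bank6 None->5 [EMPTY]
step 2: bank3 None->5 [EMPTY]
step 3: bank3 5->7 [CONFLICT]
step 4: bank6 5->2 [CONFLICT]
step 5: bank1 1->1 [HIT]
step 6: bank1 1->1 [HIT]
step 7: bank6 2->2 [HIT]
step 8: bank5 None->5 [EMPTY]

COUNT = 3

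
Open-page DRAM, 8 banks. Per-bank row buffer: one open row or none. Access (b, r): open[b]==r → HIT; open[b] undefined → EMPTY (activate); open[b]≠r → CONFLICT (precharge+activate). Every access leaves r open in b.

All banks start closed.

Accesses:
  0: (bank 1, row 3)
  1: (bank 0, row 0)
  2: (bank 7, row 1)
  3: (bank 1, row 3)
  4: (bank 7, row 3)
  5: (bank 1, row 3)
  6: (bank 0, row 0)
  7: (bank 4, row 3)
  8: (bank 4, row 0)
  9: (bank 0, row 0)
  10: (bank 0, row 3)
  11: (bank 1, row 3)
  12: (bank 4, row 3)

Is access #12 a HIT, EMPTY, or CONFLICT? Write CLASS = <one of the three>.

CLASS = CONFLICT

step 0: bank1 None->3 [EMPTY]
step 1: bank0 None->0 [EMPTY]
step 2: bank7 None->1 [EMPTY]
step 3: bank1 3->3 [HIT]
step 4: bank7 1->3 [CONFLICT]
step 5: bank1 3->3 [HIT]
step 6: bank0 0->0 [HIT]
step 7: bank4 None->3 [EMPTY]
step 8: bank4 3->0 [CONFLICT]
step 9: bank0 0->0 [HIT]
step 10: bank0 0->3 [CONFLICT]
step 11: bank1 3->3 [HIT]
step 12: bank4 0->3 [CONFLICT]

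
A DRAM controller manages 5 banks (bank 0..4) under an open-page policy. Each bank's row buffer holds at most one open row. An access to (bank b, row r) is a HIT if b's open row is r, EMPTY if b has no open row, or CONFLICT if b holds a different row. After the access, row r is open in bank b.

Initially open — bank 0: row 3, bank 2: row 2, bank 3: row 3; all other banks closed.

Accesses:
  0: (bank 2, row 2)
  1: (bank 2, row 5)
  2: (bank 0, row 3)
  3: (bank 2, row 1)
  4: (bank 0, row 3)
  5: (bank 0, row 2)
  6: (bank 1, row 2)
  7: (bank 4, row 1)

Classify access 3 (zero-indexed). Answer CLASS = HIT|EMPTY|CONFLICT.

  [0] b2 r2: had r2 ⇒ H
  [1] b2 r5: had r2 ⇒ C
  [2] b0 r3: had r3 ⇒ H
  [3] b2 r1: had r5 ⇒ C
  [4] b0 r3: had r3 ⇒ H
  [5] b0 r2: had r3 ⇒ C
  [6] b1 r2: no row ⇒ E
  [7] b4 r1: no row ⇒ E

CLASS = CONFLICT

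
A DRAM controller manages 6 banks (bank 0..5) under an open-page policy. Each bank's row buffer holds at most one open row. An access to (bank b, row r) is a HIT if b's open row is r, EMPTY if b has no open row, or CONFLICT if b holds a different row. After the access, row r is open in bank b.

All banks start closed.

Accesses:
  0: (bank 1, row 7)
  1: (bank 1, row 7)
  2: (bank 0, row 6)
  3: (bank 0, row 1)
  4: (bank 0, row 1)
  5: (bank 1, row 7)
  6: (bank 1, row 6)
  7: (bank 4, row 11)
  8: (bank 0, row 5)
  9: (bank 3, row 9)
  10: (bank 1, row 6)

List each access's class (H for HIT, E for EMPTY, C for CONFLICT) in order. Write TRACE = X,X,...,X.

#0 (1,7) E
#1 (1,7) H  (was 7)
#2 (0,6) E
#3 (0,1) C  (was 6)
#4 (0,1) H  (was 1)
#5 (1,7) H  (was 7)
#6 (1,6) C  (was 7)
#7 (4,11) E
#8 (0,5) C  (was 1)
#9 (3,9) E
#10 (1,6) H  (was 6)

TRACE = E,H,E,C,H,H,C,E,C,E,H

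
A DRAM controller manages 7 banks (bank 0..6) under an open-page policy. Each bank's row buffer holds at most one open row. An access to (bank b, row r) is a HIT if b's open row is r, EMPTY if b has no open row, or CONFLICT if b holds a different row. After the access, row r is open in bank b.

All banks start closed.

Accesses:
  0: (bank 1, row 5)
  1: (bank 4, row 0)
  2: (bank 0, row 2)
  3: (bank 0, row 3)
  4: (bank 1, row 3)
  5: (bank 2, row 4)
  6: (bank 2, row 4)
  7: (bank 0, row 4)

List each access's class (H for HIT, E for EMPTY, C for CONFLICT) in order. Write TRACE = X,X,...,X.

TRACE = E,E,E,C,C,E,H,C

0: bank 1 row 5 — prev None → EMPTY
1: bank 4 row 0 — prev None → EMPTY
2: bank 0 row 2 — prev None → EMPTY
3: bank 0 row 3 — prev 2 → CONFLICT
4: bank 1 row 3 — prev 5 → CONFLICT
5: bank 2 row 4 — prev None → EMPTY
6: bank 2 row 4 — prev 4 → HIT
7: bank 0 row 4 — prev 3 → CONFLICT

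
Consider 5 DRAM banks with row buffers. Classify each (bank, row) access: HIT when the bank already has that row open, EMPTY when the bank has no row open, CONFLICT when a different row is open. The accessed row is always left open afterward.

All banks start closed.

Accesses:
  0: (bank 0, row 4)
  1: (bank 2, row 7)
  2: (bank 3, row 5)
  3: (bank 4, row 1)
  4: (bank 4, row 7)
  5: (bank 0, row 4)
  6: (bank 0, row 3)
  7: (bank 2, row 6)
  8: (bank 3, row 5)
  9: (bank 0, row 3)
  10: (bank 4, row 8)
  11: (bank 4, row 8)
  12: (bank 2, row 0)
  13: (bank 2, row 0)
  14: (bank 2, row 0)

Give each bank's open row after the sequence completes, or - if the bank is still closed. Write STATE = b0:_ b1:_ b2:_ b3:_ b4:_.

#0 (0,4) E
#1 (2,7) E
#2 (3,5) E
#3 (4,1) E
#4 (4,7) C  (was 1)
#5 (0,4) H  (was 4)
#6 (0,3) C  (was 4)
#7 (2,6) C  (was 7)
#8 (3,5) H  (was 5)
#9 (0,3) H  (was 3)
#10 (4,8) C  (was 7)
#11 (4,8) H  (was 8)
#12 (2,0) C  (was 6)
#13 (2,0) H  (was 0)
#14 (2,0) H  (was 0)

STATE = b0:3 b1:- b2:0 b3:5 b4:8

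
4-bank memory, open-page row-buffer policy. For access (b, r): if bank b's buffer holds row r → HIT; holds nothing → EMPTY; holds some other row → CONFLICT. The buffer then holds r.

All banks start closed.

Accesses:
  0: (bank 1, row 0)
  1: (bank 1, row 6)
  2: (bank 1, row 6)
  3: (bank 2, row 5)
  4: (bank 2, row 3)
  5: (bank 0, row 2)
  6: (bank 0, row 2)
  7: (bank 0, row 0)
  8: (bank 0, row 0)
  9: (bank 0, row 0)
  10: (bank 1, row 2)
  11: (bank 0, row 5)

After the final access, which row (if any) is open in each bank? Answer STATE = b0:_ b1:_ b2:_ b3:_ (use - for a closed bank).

0: bank 1 row 0 — prev None → EMPTY
1: bank 1 row 6 — prev 0 → CONFLICT
2: bank 1 row 6 — prev 6 → HIT
3: bank 2 row 5 — prev None → EMPTY
4: bank 2 row 3 — prev 5 → CONFLICT
5: bank 0 row 2 — prev None → EMPTY
6: bank 0 row 2 — prev 2 → HIT
7: bank 0 row 0 — prev 2 → CONFLICT
8: bank 0 row 0 — prev 0 → HIT
9: bank 0 row 0 — prev 0 → HIT
10: bank 1 row 2 — prev 6 → CONFLICT
11: bank 0 row 5 — prev 0 → CONFLICT

STATE = b0:5 b1:2 b2:3 b3:-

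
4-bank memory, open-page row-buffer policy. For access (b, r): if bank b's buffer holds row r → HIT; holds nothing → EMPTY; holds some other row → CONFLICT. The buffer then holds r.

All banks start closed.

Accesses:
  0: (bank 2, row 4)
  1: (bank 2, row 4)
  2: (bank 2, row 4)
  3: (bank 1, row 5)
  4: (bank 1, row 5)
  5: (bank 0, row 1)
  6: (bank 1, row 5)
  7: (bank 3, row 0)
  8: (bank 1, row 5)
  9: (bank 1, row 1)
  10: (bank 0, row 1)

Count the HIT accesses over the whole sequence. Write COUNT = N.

step 0: bank2 None->4 [EMPTY]
step 1: bank2 4->4 [HIT]
step 2: bank2 4->4 [HIT]
step 3: bank1 None->5 [EMPTY]
step 4: bank1 5->5 [HIT]
step 5: bank0 None->1 [EMPTY]
step 6: bank1 5->5 [HIT]
step 7: bank3 None->0 [EMPTY]
step 8: bank1 5->5 [HIT]
step 9: bank1 5->1 [CONFLICT]
step 10: bank0 1->1 [HIT]

COUNT = 6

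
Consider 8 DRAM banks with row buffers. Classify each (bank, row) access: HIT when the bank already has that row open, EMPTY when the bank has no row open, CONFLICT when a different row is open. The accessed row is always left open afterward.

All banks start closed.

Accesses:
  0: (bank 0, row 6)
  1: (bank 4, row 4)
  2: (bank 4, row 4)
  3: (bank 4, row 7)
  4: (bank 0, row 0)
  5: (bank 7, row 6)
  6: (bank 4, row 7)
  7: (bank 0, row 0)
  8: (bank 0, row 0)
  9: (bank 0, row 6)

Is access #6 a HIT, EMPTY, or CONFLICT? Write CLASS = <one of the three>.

step 0: bank0 None->6 [EMPTY]
step 1: bank4 None->4 [EMPTY]
step 2: bank4 4->4 [HIT]
step 3: bank4 4->7 [CONFLICT]
step 4: bank0 6->0 [CONFLICT]
step 5: bank7 None->6 [EMPTY]
step 6: bank4 7->7 [HIT]
step 7: bank0 0->0 [HIT]
step 8: bank0 0->0 [HIT]
step 9: bank0 0->6 [CONFLICT]

CLASS = HIT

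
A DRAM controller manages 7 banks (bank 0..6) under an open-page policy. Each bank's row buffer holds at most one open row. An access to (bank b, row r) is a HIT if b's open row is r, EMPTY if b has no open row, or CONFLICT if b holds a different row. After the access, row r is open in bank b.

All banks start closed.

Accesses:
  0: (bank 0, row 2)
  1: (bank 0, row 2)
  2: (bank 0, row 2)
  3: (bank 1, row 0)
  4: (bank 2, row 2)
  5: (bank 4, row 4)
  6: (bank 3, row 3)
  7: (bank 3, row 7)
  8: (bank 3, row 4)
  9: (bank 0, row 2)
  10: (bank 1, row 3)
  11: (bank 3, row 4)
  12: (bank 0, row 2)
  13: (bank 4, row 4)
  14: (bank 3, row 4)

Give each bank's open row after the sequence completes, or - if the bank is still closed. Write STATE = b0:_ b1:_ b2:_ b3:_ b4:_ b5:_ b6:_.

  [0] b0 r2: no row ⇒ E
  [1] b0 r2: had r2 ⇒ H
  [2] b0 r2: had r2 ⇒ H
  [3] b1 r0: no row ⇒ E
  [4] b2 r2: no row ⇒ E
  [5] b4 r4: no row ⇒ E
  [6] b3 r3: no row ⇒ E
  [7] b3 r7: had r3 ⇒ C
  [8] b3 r4: had r7 ⇒ C
  [9] b0 r2: had r2 ⇒ H
  [10] b1 r3: had r0 ⇒ C
  [11] b3 r4: had r4 ⇒ H
  [12] b0 r2: had r2 ⇒ H
  [13] b4 r4: had r4 ⇒ H
  [14] b3 r4: had r4 ⇒ H

STATE = b0:2 b1:3 b2:2 b3:4 b4:4 b5:- b6:-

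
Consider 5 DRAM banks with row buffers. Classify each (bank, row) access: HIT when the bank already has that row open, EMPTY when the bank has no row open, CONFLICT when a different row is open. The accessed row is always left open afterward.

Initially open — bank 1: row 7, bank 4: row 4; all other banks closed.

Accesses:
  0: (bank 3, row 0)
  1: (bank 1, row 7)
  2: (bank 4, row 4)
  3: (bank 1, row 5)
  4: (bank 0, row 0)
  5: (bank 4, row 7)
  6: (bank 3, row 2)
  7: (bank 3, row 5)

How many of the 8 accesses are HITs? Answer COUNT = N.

COUNT = 2

0: bank 3 row 0 — prev None → EMPTY
1: bank 1 row 7 — prev 7 → HIT
2: bank 4 row 4 — prev 4 → HIT
3: bank 1 row 5 — prev 7 → CONFLICT
4: bank 0 row 0 — prev None → EMPTY
5: bank 4 row 7 — prev 4 → CONFLICT
6: bank 3 row 2 — prev 0 → CONFLICT
7: bank 3 row 5 — prev 2 → CONFLICT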